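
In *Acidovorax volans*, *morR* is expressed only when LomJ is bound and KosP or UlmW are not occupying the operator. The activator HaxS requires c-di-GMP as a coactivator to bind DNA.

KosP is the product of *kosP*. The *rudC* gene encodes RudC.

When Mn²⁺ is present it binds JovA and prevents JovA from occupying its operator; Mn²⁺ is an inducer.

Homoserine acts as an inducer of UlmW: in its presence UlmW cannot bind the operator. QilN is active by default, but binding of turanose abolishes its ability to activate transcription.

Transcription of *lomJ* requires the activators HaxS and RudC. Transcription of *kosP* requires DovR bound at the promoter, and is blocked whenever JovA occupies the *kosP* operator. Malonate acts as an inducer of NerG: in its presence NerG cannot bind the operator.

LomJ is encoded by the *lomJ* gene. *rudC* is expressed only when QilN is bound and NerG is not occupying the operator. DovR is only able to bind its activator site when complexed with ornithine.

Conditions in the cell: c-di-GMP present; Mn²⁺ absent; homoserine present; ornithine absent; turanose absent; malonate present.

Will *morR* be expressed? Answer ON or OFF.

Ornithine is absent, so DovR is inactive.
Mn²⁺ is absent, so JovA is active.
With repressor JovA bound, *kosP* is not transcribed.
So KosP is not produced.
Homoserine is present, so UlmW is inactive.
c-di-GMP is present, so HaxS is active.
Malonate is present, so NerG is inactive.
Turanose is absent, so QilN is active.
No repressor is bound and QilN is active, so *rudC* is transcribed.
So RudC is produced and active.
No repressor is bound and HaxS and RudC are active, so *lomJ* is transcribed.
So LomJ is produced and active.
No repressor is bound and LomJ is active, so *morR* is transcribed.

ON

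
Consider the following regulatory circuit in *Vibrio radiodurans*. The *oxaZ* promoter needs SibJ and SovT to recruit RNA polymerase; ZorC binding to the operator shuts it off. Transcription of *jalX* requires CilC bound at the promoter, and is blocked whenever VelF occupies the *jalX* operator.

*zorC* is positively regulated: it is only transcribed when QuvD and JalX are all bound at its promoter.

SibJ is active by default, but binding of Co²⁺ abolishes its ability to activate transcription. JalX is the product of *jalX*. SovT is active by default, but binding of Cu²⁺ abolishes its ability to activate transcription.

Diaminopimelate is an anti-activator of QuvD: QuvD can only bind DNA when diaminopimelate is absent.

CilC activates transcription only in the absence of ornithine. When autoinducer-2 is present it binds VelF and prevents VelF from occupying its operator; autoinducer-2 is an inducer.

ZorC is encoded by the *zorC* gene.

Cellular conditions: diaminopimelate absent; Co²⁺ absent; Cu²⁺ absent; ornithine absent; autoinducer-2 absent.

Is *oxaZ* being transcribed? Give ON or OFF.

Co²⁺ is absent, so SibJ is active.
Diaminopimelate is absent, so QuvD is active.
Autoinducer-2 is absent, so VelF is active.
Ornithine is absent, so CilC is active.
With repressor VelF bound, *jalX* is not transcribed.
So JalX is not produced.
Required activator JalX is absent, so *zorC* is not transcribed.
So ZorC is not produced.
Cu²⁺ is absent, so SovT is active.
No repressor is bound and SibJ and SovT are active, so *oxaZ* is transcribed.

ON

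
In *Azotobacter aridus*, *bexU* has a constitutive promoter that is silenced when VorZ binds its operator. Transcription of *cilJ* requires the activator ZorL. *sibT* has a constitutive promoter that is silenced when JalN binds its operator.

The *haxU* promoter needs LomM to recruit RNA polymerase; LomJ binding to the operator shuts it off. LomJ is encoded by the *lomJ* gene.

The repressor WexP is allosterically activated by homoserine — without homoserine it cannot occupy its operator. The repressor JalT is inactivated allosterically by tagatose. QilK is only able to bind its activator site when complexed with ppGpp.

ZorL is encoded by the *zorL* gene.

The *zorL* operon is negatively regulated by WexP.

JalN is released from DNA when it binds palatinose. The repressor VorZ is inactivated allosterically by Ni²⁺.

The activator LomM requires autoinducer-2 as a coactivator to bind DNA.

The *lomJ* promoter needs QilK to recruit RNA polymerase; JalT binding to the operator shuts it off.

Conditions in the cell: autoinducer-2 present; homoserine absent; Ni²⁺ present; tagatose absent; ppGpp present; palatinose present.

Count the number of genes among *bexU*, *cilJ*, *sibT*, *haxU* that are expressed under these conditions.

4

Ni²⁺ is present, so VorZ is inactive.
With no repressor bound, *bexU* is transcribed.
→ *bexU* is ON.
Homoserine is absent, so WexP is inactive.
With no repressor bound, *zorL* is transcribed.
So ZorL is produced and active.
No repressor is bound and ZorL is active, so *cilJ* is transcribed.
→ *cilJ* is ON.
Palatinose is present, so JalN is inactive.
With no repressor bound, *sibT* is transcribed.
→ *sibT* is ON.
ppGpp is present, so QilK is active.
Tagatose is absent, so JalT is active.
With repressor JalT bound, *lomJ* is not transcribed.
So LomJ is not produced.
Autoinducer-2 is present, so LomM is active.
No repressor is bound and LomM is active, so *haxU* is transcribed.
→ *haxU* is ON.
4 of the 4 genes are transcribed.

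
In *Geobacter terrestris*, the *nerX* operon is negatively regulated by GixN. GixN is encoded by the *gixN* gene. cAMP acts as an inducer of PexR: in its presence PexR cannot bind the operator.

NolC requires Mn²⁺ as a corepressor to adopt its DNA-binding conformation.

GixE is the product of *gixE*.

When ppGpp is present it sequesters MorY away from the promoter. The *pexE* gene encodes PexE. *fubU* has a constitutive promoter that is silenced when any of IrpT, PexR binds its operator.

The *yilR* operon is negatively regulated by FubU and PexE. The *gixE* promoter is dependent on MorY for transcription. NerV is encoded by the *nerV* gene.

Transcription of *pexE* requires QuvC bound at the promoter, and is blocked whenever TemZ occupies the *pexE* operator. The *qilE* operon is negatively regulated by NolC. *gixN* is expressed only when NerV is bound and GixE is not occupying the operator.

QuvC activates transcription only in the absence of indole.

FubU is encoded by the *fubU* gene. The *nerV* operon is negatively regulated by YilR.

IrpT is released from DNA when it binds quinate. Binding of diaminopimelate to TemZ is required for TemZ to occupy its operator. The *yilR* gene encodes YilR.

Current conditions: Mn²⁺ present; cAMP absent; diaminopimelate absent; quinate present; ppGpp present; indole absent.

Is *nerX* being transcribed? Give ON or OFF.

Quinate is present, so IrpT is inactive.
cAMP is absent, so PexR is active.
With repressor PexR bound, *fubU* is not transcribed.
So FubU is not produced.
Indole is absent, so QuvC is active.
Diaminopimelate is absent, so TemZ is inactive.
No repressor is bound and QuvC is active, so *pexE* is transcribed.
So PexE is produced and active.
With repressor PexE bound, *yilR* is not transcribed.
So YilR is not produced.
With no repressor bound, *nerV* is transcribed.
So NerV is produced and active.
ppGpp is present, so MorY is inactive.
Required activator MorY is absent, so *gixE* is not transcribed.
So GixE is not produced.
No repressor is bound and NerV is active, so *gixN* is transcribed.
So GixN is produced and active.
With repressor GixN bound, *nerX* is not transcribed.

OFF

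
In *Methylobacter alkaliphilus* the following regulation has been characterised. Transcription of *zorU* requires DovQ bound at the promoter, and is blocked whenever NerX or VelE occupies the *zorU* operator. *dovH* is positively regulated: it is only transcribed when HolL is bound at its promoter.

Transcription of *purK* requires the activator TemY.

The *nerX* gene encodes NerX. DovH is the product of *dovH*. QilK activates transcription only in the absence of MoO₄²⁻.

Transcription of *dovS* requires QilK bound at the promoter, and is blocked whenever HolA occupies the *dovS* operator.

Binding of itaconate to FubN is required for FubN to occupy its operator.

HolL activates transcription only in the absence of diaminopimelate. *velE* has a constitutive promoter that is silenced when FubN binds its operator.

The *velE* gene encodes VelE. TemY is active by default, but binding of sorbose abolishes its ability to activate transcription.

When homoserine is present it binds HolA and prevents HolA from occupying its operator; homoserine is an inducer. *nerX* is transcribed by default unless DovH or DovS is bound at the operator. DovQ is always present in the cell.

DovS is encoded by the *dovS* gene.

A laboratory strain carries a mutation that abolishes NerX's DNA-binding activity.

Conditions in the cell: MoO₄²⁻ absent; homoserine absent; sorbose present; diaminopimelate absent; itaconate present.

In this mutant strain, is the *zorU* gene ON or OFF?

DovQ is produced constitutively and is active.
NerX is non-functional in this strain, so it has no effect.
Itaconate is present, so FubN is active.
With repressor FubN bound, *velE* is not transcribed.
So VelE is not produced.
No repressor is bound and DovQ is active, so *zorU* is transcribed.

ON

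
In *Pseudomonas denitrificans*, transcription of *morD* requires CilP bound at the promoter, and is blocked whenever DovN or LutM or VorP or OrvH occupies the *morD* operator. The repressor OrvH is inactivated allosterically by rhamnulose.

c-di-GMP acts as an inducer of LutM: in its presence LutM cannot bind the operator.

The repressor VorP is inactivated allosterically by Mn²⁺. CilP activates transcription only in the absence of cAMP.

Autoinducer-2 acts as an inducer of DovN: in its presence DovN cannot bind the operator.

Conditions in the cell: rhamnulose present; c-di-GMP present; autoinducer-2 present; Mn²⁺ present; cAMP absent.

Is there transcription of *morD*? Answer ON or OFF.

Autoinducer-2 is present, so DovN is inactive.
c-di-GMP is present, so LutM is inactive.
Mn²⁺ is present, so VorP is inactive.
cAMP is absent, so CilP is active.
Rhamnulose is present, so OrvH is inactive.
No repressor is bound and CilP is active, so *morD* is transcribed.

ON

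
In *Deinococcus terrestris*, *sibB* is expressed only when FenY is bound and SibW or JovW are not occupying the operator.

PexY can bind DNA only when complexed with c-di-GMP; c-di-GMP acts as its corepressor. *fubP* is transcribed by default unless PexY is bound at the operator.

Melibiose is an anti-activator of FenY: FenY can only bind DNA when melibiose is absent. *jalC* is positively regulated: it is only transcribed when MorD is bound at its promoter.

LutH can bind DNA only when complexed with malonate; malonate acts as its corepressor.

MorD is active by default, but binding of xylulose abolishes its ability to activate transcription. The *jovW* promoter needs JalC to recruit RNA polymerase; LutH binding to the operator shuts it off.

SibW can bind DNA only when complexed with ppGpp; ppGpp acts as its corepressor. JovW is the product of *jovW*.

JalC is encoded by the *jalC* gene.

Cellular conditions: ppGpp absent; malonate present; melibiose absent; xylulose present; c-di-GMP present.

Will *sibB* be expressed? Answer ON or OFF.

ON

ppGpp is absent, so SibW is inactive.
Malonate is present, so LutH is active.
Xylulose is present, so MorD is inactive.
Required activator MorD is absent, so *jalC* is not transcribed.
So JalC is not produced.
With repressor LutH bound, *jovW* is not transcribed.
So JovW is not produced.
Melibiose is absent, so FenY is active.
No repressor is bound and FenY is active, so *sibB* is transcribed.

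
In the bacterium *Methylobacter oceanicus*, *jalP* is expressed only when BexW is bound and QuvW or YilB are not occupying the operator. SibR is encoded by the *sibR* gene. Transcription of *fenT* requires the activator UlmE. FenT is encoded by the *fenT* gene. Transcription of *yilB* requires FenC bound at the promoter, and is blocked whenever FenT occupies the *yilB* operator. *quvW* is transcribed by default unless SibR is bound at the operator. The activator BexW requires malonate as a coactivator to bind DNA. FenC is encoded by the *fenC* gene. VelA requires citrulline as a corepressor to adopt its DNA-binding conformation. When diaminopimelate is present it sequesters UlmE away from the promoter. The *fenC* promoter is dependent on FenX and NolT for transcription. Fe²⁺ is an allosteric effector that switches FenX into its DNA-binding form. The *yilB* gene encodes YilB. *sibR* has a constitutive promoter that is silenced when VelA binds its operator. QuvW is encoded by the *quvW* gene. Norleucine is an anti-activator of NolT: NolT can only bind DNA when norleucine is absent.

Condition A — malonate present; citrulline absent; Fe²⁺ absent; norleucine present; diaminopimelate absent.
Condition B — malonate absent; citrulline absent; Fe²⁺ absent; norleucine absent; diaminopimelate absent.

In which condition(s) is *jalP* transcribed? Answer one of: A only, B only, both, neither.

Condition A:
Malonate is present, so BexW is active.
Citrulline is absent, so VelA is inactive.
With no repressor bound, *sibR* is transcribed.
So SibR is produced and active.
With repressor SibR bound, *quvW* is not transcribed.
So QuvW is not produced.
Fe²⁺ is absent, so FenX is inactive.
Norleucine is present, so NolT is inactive.
Required activator FenX is absent, so *fenC* is not transcribed.
So FenC is not produced.
Diaminopimelate is absent, so UlmE is active.
No repressor is bound and UlmE is active, so *fenT* is transcribed.
So FenT is produced and active.
With repressor FenT bound, *yilB* is not transcribed.
So YilB is not produced.
No repressor is bound and BexW is active, so *jalP* is transcribed.
→ *jalP* is ON in A.
Condition B:
Malonate is absent, so BexW is inactive.
Citrulline is absent, so VelA is inactive.
With no repressor bound, *sibR* is transcribed.
So SibR is produced and active.
With repressor SibR bound, *quvW* is not transcribed.
So QuvW is not produced.
Fe²⁺ is absent, so FenX is inactive.
Norleucine is absent, so NolT is active.
Required activator FenX is absent, so *fenC* is not transcribed.
So FenC is not produced.
Diaminopimelate is absent, so UlmE is active.
No repressor is bound and UlmE is active, so *fenT* is transcribed.
So FenT is produced and active.
With repressor FenT bound, *yilB* is not transcribed.
So YilB is not produced.
Required activator BexW is absent, so *jalP* is not transcribed.
→ *jalP* is OFF in B.

A only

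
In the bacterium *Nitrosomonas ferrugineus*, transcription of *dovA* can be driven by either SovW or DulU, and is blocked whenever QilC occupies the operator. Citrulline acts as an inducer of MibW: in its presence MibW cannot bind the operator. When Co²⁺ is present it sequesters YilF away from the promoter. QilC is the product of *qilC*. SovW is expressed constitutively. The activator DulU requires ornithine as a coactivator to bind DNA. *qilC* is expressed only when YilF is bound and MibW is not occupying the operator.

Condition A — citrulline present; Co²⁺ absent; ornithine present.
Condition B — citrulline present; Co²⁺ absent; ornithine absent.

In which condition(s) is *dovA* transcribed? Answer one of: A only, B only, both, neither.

Condition A:
Citrulline is present, so MibW is inactive.
Co²⁺ is absent, so YilF is active.
No repressor is bound and YilF is active, so *qilC* is transcribed.
So QilC is produced and active.
SovW is produced constitutively and is active.
Ornithine is present, so DulU is active.
With repressor QilC bound, *dovA* is not transcribed.
→ *dovA* is OFF in A.
Condition B:
Citrulline is present, so MibW is inactive.
Co²⁺ is absent, so YilF is active.
No repressor is bound and YilF is active, so *qilC* is transcribed.
So QilC is produced and active.
SovW is produced constitutively and is active.
Ornithine is absent, so DulU is inactive.
With repressor QilC bound, *dovA* is not transcribed.
→ *dovA* is OFF in B.

neither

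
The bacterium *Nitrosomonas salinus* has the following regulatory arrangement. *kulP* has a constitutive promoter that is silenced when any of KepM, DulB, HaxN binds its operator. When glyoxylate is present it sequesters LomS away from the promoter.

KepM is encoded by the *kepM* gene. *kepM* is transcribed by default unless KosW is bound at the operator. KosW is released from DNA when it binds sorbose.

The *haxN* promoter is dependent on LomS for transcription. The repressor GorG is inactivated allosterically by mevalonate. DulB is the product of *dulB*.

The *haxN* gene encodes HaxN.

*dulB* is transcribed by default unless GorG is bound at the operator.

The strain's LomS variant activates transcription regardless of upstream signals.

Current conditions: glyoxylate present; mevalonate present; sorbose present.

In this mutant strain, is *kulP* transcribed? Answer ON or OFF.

Sorbose is present, so KosW is inactive.
With no repressor bound, *kepM* is transcribed.
So KepM is produced and active.
Mevalonate is present, so GorG is inactive.
With no repressor bound, *dulB* is transcribed.
So DulB is produced and active.
LomS is constitutively active in this strain.
No repressor is bound and LomS is active, so *haxN* is transcribed.
So HaxN is produced and active.
With repressor KepM bound, *kulP* is not transcribed.

OFF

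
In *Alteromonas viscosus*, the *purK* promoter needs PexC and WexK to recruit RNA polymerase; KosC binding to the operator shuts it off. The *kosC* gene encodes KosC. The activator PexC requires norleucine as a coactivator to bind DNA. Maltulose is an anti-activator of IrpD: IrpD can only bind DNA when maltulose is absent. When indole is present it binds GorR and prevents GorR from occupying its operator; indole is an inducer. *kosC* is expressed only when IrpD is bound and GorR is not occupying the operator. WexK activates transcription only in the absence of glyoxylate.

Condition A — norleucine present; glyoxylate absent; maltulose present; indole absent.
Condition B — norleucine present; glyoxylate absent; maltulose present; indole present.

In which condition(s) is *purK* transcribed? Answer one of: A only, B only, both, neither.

both

Condition A:
Norleucine is present, so PexC is active.
Glyoxylate is absent, so WexK is active.
Maltulose is present, so IrpD is inactive.
Indole is absent, so GorR is active.
With repressor GorR bound, *kosC* is not transcribed.
So KosC is not produced.
No repressor is bound and PexC and WexK are active, so *purK* is transcribed.
→ *purK* is ON in A.
Condition B:
Norleucine is present, so PexC is active.
Glyoxylate is absent, so WexK is active.
Maltulose is present, so IrpD is inactive.
Indole is present, so GorR is inactive.
Required activator IrpD is absent, so *kosC* is not transcribed.
So KosC is not produced.
No repressor is bound and PexC and WexK are active, so *purK* is transcribed.
→ *purK* is ON in B.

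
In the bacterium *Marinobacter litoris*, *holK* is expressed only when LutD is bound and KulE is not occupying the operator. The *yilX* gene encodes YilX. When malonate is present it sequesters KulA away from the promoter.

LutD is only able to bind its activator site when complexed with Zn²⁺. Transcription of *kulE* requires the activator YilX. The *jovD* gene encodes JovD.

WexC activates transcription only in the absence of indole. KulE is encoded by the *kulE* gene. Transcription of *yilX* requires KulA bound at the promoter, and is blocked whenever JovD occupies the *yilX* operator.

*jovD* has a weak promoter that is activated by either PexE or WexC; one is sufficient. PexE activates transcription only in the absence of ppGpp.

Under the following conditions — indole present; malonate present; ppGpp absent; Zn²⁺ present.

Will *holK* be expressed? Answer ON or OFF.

ON

Zn²⁺ is present, so LutD is active.
ppGpp is absent, so PexE is active.
Indole is present, so WexC is inactive.
Activator PexE is present, so *jovD* is transcribed.
So JovD is produced and active.
Malonate is present, so KulA is inactive.
With repressor JovD bound, *yilX* is not transcribed.
So YilX is not produced.
Required activator YilX is absent, so *kulE* is not transcribed.
So KulE is not produced.
No repressor is bound and LutD is active, so *holK* is transcribed.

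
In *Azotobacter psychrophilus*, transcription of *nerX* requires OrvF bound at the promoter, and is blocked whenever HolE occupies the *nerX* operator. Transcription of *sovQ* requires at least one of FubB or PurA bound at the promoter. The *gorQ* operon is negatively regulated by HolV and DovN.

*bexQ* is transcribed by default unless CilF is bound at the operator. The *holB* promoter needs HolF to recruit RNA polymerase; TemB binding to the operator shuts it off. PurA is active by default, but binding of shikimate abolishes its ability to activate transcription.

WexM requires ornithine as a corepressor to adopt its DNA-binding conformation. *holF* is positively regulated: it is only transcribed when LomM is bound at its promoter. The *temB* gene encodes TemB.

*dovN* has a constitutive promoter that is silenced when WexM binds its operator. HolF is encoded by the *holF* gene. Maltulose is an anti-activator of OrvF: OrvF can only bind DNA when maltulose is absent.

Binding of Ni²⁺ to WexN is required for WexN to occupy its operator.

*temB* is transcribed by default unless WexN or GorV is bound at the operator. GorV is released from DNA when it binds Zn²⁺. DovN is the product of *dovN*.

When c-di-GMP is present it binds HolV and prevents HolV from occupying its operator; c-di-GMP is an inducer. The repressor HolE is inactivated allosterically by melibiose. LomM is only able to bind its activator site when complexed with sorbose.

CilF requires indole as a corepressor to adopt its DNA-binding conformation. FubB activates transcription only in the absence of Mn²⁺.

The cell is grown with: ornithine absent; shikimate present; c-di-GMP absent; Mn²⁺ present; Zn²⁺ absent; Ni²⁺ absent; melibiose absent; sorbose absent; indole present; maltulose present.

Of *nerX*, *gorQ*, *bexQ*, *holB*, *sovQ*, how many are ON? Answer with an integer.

Maltulose is present, so OrvF is inactive.
Melibiose is absent, so HolE is active.
With repressor HolE bound, *nerX* is not transcribed.
→ *nerX* is OFF.
c-di-GMP is absent, so HolV is active.
Ornithine is absent, so WexM is inactive.
With no repressor bound, *dovN* is transcribed.
So DovN is produced and active.
With repressor HolV bound, *gorQ* is not transcribed.
→ *gorQ* is OFF.
Indole is present, so CilF is active.
With repressor CilF bound, *bexQ* is not transcribed.
→ *bexQ* is OFF.
Sorbose is absent, so LomM is inactive.
Required activator LomM is absent, so *holF* is not transcribed.
So HolF is not produced.
Ni²⁺ is absent, so WexN is inactive.
Zn²⁺ is absent, so GorV is active.
With repressor GorV bound, *temB* is not transcribed.
So TemB is not produced.
Required activator HolF is absent, so *holB* is not transcribed.
→ *holB* is OFF.
Mn²⁺ is present, so FubB is inactive.
Shikimate is present, so PurA is inactive.
No activator is available at the *sovQ* promoter, so *sovQ* is not transcribed.
→ *sovQ* is OFF.
0 of the 5 genes are transcribed.

0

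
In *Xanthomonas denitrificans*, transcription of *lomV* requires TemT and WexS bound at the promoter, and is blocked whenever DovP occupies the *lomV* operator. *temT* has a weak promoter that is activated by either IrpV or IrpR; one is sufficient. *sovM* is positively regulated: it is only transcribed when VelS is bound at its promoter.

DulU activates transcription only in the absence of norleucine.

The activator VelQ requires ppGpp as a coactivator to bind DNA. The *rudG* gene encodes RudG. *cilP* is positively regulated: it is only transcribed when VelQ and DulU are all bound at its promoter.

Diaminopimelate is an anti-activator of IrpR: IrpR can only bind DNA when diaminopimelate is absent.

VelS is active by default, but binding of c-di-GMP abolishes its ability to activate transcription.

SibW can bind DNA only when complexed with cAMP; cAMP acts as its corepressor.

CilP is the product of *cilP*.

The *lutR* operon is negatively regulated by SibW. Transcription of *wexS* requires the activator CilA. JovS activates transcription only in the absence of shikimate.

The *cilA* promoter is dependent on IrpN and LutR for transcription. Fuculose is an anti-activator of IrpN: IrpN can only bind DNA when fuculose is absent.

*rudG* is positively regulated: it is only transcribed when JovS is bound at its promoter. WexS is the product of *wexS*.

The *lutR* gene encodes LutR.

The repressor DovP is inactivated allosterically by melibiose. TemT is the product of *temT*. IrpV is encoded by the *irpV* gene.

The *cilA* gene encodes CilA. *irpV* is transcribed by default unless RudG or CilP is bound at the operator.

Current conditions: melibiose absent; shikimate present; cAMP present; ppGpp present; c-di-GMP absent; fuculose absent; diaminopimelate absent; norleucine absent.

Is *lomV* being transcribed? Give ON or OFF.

OFF

Shikimate is present, so JovS is inactive.
Required activator JovS is absent, so *rudG* is not transcribed.
So RudG is not produced.
ppGpp is present, so VelQ is active.
Norleucine is absent, so DulU is active.
No repressor is bound and VelQ and DulU are active, so *cilP* is transcribed.
So CilP is produced and active.
With repressor CilP bound, *irpV* is not transcribed.
So IrpV is not produced.
Diaminopimelate is absent, so IrpR is active.
Activator IrpR is present, so *temT* is transcribed.
So TemT is produced and active.
Fuculose is absent, so IrpN is active.
cAMP is present, so SibW is active.
With repressor SibW bound, *lutR* is not transcribed.
So LutR is not produced.
Required activator LutR is absent, so *cilA* is not transcribed.
So CilA is not produced.
Required activator CilA is absent, so *wexS* is not transcribed.
So WexS is not produced.
Melibiose is absent, so DovP is active.
With repressor DovP bound, *lomV* is not transcribed.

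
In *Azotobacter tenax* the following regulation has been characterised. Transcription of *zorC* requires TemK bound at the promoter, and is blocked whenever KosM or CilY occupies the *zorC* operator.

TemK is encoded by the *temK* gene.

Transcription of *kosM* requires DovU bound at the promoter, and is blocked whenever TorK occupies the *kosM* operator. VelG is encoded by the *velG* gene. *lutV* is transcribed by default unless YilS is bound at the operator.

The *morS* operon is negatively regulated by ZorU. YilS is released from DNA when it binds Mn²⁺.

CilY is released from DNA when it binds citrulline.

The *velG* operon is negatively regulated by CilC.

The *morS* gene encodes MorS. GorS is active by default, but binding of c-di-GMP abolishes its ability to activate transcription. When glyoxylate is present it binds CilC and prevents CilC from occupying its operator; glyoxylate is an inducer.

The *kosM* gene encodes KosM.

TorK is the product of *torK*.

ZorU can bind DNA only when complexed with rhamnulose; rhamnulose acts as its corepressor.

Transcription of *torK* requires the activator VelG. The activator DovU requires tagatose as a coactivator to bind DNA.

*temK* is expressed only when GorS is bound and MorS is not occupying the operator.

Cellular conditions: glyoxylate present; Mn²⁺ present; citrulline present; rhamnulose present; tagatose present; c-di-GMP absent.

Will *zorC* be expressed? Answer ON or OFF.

ON

Glyoxylate is present, so CilC is inactive.
With no repressor bound, *velG* is transcribed.
So VelG is produced and active.
No repressor is bound and VelG is active, so *torK* is transcribed.
So TorK is produced and active.
Tagatose is present, so DovU is active.
With repressor TorK bound, *kosM* is not transcribed.
So KosM is not produced.
Citrulline is present, so CilY is inactive.
c-di-GMP is absent, so GorS is active.
Rhamnulose is present, so ZorU is active.
With repressor ZorU bound, *morS* is not transcribed.
So MorS is not produced.
No repressor is bound and GorS is active, so *temK* is transcribed.
So TemK is produced and active.
No repressor is bound and TemK is active, so *zorC* is transcribed.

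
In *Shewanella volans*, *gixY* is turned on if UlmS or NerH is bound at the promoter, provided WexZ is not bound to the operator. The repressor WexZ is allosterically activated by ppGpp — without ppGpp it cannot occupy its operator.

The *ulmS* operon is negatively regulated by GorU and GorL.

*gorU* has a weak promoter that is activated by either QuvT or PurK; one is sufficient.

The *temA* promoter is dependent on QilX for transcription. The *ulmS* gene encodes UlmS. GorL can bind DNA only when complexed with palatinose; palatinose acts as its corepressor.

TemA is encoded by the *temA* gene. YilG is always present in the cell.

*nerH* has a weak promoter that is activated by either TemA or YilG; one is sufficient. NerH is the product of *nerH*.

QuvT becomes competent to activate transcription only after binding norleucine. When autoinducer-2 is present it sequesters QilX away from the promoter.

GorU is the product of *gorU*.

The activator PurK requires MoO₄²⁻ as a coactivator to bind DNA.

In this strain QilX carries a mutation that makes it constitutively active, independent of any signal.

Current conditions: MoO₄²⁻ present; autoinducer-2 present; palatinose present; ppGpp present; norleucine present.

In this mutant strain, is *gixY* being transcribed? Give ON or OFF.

OFF

ppGpp is present, so WexZ is active.
Norleucine is present, so QuvT is active.
MoO₄²⁻ is present, so PurK is active.
Activator QuvT is present, so *gorU* is transcribed.
So GorU is produced and active.
Palatinose is present, so GorL is active.
With repressor GorU bound, *ulmS* is not transcribed.
So UlmS is not produced.
QilX is constitutively active in this strain.
No repressor is bound and QilX is active, so *temA* is transcribed.
So TemA is produced and active.
YilG is produced constitutively and is active.
Activator TemA is present, so *nerH* is transcribed.
So NerH is produced and active.
With repressor WexZ bound, *gixY* is not transcribed.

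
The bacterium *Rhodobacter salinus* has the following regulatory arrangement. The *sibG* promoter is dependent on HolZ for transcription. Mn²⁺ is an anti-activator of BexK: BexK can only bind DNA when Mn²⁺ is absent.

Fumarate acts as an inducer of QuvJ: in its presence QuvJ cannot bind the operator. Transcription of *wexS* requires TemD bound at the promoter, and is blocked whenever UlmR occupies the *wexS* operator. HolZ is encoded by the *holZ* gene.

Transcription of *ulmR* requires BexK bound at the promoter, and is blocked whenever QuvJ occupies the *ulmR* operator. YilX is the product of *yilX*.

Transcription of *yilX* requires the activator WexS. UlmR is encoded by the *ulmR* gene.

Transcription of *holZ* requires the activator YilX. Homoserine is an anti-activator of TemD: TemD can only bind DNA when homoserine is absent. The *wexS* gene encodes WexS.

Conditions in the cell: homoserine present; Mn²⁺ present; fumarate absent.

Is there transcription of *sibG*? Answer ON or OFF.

Fumarate is absent, so QuvJ is active.
Mn²⁺ is present, so BexK is inactive.
With repressor QuvJ bound, *ulmR* is not transcribed.
So UlmR is not produced.
Homoserine is present, so TemD is inactive.
Required activator TemD is absent, so *wexS* is not transcribed.
So WexS is not produced.
Required activator WexS is absent, so *yilX* is not transcribed.
So YilX is not produced.
Required activator YilX is absent, so *holZ* is not transcribed.
So HolZ is not produced.
Required activator HolZ is absent, so *sibG* is not transcribed.

OFF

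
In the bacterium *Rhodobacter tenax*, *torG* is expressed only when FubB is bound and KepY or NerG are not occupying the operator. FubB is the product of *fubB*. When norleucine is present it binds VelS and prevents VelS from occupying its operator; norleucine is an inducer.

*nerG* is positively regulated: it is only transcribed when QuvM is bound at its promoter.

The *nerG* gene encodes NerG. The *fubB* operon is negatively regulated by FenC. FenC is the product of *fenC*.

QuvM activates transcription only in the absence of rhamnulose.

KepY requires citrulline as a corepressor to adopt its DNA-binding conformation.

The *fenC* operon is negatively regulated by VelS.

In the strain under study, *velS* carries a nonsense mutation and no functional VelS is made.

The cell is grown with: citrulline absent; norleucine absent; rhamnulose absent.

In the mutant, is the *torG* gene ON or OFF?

Citrulline is absent, so KepY is inactive.
Rhamnulose is absent, so QuvM is active.
No repressor is bound and QuvM is active, so *nerG* is transcribed.
So NerG is produced and active.
VelS is non-functional in this strain, so it has no effect.
With no repressor bound, *fenC* is transcribed.
So FenC is produced and active.
With repressor FenC bound, *fubB* is not transcribed.
So FubB is not produced.
With repressor NerG bound, *torG* is not transcribed.

OFF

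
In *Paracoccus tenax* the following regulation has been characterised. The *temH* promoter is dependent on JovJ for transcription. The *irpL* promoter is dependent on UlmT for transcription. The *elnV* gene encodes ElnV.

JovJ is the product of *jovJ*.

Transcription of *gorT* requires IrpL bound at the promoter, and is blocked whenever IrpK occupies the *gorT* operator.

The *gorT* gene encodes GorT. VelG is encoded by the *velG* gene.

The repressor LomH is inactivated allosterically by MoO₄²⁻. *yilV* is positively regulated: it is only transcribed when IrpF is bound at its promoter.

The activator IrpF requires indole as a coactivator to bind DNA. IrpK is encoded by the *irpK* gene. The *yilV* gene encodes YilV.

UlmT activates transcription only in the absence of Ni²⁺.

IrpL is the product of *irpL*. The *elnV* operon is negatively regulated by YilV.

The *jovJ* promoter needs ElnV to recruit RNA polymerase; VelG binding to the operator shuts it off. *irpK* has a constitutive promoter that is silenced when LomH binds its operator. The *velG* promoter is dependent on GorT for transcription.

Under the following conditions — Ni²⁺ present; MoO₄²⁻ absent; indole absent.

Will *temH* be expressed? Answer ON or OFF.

Ni²⁺ is present, so UlmT is inactive.
Required activator UlmT is absent, so *irpL* is not transcribed.
So IrpL is not produced.
MoO₄²⁻ is absent, so LomH is active.
With repressor LomH bound, *irpK* is not transcribed.
So IrpK is not produced.
Required activator IrpL is absent, so *gorT* is not transcribed.
So GorT is not produced.
Required activator GorT is absent, so *velG* is not transcribed.
So VelG is not produced.
Indole is absent, so IrpF is inactive.
Required activator IrpF is absent, so *yilV* is not transcribed.
So YilV is not produced.
With no repressor bound, *elnV* is transcribed.
So ElnV is produced and active.
No repressor is bound and ElnV is active, so *jovJ* is transcribed.
So JovJ is produced and active.
No repressor is bound and JovJ is active, so *temH* is transcribed.

ON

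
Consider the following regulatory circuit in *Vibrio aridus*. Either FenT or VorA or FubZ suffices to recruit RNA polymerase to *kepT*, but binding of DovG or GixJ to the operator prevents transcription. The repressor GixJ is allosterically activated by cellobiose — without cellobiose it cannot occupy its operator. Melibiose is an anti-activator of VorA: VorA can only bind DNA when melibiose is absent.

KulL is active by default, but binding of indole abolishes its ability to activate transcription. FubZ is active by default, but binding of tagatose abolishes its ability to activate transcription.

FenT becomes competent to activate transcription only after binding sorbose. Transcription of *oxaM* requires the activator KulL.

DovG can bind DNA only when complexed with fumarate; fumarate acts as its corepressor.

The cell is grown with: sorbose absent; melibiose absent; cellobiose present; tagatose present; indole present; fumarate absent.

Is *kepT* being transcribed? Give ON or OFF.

Fumarate is absent, so DovG is inactive.
Sorbose is absent, so FenT is inactive.
Cellobiose is present, so GixJ is active.
Melibiose is absent, so VorA is active.
Tagatose is present, so FubZ is inactive.
With repressor GixJ bound, *kepT* is not transcribed.

OFF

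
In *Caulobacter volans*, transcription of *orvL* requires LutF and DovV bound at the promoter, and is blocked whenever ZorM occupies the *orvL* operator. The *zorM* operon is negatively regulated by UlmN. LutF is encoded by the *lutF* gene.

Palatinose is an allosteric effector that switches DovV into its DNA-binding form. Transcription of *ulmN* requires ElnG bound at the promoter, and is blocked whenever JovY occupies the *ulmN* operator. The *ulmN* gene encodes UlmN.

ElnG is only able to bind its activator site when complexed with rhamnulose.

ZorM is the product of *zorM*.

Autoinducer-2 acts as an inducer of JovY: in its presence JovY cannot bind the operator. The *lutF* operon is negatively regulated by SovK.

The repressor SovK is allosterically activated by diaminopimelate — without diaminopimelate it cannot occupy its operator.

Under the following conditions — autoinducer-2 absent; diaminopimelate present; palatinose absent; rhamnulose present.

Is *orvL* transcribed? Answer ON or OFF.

Autoinducer-2 is absent, so JovY is active.
Rhamnulose is present, so ElnG is active.
With repressor JovY bound, *ulmN* is not transcribed.
So UlmN is not produced.
With no repressor bound, *zorM* is transcribed.
So ZorM is produced and active.
Diaminopimelate is present, so SovK is active.
With repressor SovK bound, *lutF* is not transcribed.
So LutF is not produced.
Palatinose is absent, so DovV is inactive.
With repressor ZorM bound, *orvL* is not transcribed.

OFF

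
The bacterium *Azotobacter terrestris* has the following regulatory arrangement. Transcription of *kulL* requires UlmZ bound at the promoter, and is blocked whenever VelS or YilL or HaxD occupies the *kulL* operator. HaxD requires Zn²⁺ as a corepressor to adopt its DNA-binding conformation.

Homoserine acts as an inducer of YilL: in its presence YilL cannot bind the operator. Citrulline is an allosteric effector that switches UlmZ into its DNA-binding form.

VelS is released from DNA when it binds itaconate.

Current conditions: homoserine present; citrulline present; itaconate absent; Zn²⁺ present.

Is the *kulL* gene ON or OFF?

Itaconate is absent, so VelS is active.
Citrulline is present, so UlmZ is active.
Homoserine is present, so YilL is inactive.
Zn²⁺ is present, so HaxD is active.
With repressor VelS bound, *kulL* is not transcribed.

OFF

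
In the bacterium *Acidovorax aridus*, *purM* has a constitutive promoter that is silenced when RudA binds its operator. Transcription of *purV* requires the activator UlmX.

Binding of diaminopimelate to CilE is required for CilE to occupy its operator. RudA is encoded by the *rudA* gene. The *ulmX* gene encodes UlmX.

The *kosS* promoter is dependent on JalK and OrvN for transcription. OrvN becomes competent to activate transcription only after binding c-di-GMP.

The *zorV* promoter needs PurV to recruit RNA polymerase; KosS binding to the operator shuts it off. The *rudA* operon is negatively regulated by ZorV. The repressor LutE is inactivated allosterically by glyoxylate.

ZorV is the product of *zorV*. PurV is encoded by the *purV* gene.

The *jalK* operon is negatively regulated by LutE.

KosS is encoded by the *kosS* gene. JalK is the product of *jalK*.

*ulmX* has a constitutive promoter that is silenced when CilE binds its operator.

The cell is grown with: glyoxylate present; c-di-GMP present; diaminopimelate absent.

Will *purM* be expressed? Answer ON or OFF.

Glyoxylate is present, so LutE is inactive.
With no repressor bound, *jalK* is transcribed.
So JalK is produced and active.
c-di-GMP is present, so OrvN is active.
No repressor is bound and JalK and OrvN are active, so *kosS* is transcribed.
So KosS is produced and active.
Diaminopimelate is absent, so CilE is inactive.
With no repressor bound, *ulmX* is transcribed.
So UlmX is produced and active.
No repressor is bound and UlmX is active, so *purV* is transcribed.
So PurV is produced and active.
With repressor KosS bound, *zorV* is not transcribed.
So ZorV is not produced.
With no repressor bound, *rudA* is transcribed.
So RudA is produced and active.
With repressor RudA bound, *purM* is not transcribed.

OFF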